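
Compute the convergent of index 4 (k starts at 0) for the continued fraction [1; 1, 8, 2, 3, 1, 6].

Using pₖ = aₖpₖ₋₁ + pₖ₋₂, qₖ = aₖqₖ₋₁ + qₖ₋₂ (with p₋₁=1, p₋₂=0, q₋₁=0, q₋₂=1):
  k=0: a=1, p=1, q=1
  k=1: a=1, p=2, q=1
  k=2: a=8, p=17, q=9
  k=3: a=2, p=36, q=19
  k=4: a=3, p=125, q=66

125/66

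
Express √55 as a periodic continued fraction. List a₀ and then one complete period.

[7; 2, 2, 2, 14]

a₀ = ⌊√55⌋ = 7.
With m₀=0, d₀=1 and mₖ₊₁ = dₖaₖ − mₖ, dₖ₊₁ = (n − mₖ₊₁²)/dₖ, aₖ₊₁ = ⌊(a₀+mₖ₊₁)/dₖ₊₁⌋:
  k=1: m=7, d=6, a=2
  k=2: m=5, d=5, a=2
  k=3: m=5, d=6, a=2
  k=4: m=7, d=1, a=14
d=1 and a=2a₀=14 at k=4, so the next step gives (m, d) = (7, 6) again — its k=1 value — and the period has length 4.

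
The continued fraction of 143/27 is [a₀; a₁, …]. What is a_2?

2

143 = 5·27 + 8   →  a_0 = 5
27 = 3·8 + 3   →  a_1 = 3
8 = 2·3 + 2   →  a_2 = 2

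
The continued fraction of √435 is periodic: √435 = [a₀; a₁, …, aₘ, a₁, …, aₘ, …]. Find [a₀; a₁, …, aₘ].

[20; 1, 5, 1, 40]

a₀ = ⌊√435⌋ = 20.
With m₀=0, d₀=1 and mₖ₊₁ = dₖaₖ − mₖ, dₖ₊₁ = (n − mₖ₊₁²)/dₖ, aₖ₊₁ = ⌊(a₀+mₖ₊₁)/dₖ₊₁⌋:
  k=1: m=20, d=35, a=1
  k=2: m=15, d=6, a=5
  k=3: m=15, d=35, a=1
  k=4: m=20, d=1, a=40
d=1 and a=2a₀=40 at k=4, so the next step gives (m, d) = (20, 35) again — its k=1 value — and the period has length 4.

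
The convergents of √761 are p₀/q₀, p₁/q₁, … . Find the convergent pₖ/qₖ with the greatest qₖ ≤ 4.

55/2

√761 = [27; 1, 1, 2, 2, 1, 1, 54, …] (period length 7).
Convergents:
  p_0/q_0 = 27/1
  p_1/q_1 = 28/1
  p_2/q_2 = 55/2
  p_3/q_3 = 138/5
q_2 = 2 ≤ 4 < 5 = q_3, so the answer is 55/2.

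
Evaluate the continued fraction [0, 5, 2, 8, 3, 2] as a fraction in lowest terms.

123/673

Using pₖ = aₖpₖ₋₁ + pₖ₋₂ and qₖ = aₖqₖ₋₁ + qₖ₋₂:
  k=0: a=0, p=0, q=1
  k=1: a=5, p=1, q=5
  k=2: a=2, p=2, q=11
  k=3: a=8, p=17, q=93
  k=4: a=3, p=53, q=290
  k=5: a=2, p=123, q=673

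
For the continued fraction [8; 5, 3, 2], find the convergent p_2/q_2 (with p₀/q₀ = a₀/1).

131/16

Using pₖ = aₖpₖ₋₁ + pₖ₋₂, qₖ = aₖqₖ₋₁ + qₖ₋₂ (with p₋₁=1, p₋₂=0, q₋₁=0, q₋₂=1):
  k=0: a=8, p=8, q=1
  k=1: a=5, p=41, q=5
  k=2: a=3, p=131, q=16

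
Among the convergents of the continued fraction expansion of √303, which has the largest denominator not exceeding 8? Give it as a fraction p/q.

87/5

√303 = [17; 2, 2, 5, 2, 2, 34, …] (period length 6).
Convergents:
  p_0/q_0 = 17/1
  p_1/q_1 = 35/2
  p_2/q_2 = 87/5
  p_3/q_3 = 470/27
q_2 = 5 ≤ 8 < 27 = q_3, so the answer is 87/5.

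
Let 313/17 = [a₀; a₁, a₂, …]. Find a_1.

2

313 = 18·17 + 7   →  a_0 = 18
17 = 2·7 + 3   →  a_1 = 2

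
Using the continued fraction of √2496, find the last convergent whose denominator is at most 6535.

124850/2499

√2496 = [49; 1, 23, 1, 98, …] (period length 4).
Convergents:
  p_0/q_0 = 49/1
  p_1/q_1 = 50/1
  p_2/q_2 = 1199/24
  p_3/q_3 = 1249/25
  p_4/q_4 = 123601/2474
  p_5/q_5 = 124850/2499
  p_6/q_6 = 2995151/59951
q_5 = 2499 ≤ 6535 < 59951 = q_6, so the answer is 124850/2499.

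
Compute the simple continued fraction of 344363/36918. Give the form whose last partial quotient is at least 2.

344363 = 9*36918 + 12101
36918 = 3*12101 + 615
12101 = 19*615 + 416
615 = 1*416 + 199
416 = 2*199 + 18
199 = 11*18 + 1
18 = 18*1 + 0  (stop)
So 344363/36918 = [9; 3, 19, 1, 2, 11, 18].

[9; 3, 19, 1, 2, 11, 18]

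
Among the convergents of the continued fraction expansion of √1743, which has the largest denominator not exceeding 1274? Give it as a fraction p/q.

41791/1001

√1743 = [41; 1, 2, 1, 82, …] (period length 4).
Convergents:
  p_0/q_0 = 41/1
  p_1/q_1 = 42/1
  p_2/q_2 = 125/3
  p_3/q_3 = 167/4
  p_4/q_4 = 13819/331
  p_5/q_5 = 13986/335
  p_6/q_6 = 41791/1001
  p_7/q_7 = 55777/1336
q_6 = 1001 ≤ 1274 < 1336 = q_7, so the answer is 41791/1001.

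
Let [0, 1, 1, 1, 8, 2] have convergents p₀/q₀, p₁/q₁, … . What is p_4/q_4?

Using pₖ = aₖpₖ₋₁ + pₖ₋₂, qₖ = aₖqₖ₋₁ + qₖ₋₂ (with p₋₁=1, p₋₂=0, q₋₁=0, q₋₂=1):
  k=0: a=0, p=0, q=1
  k=1: a=1, p=1, q=1
  k=2: a=1, p=1, q=2
  k=3: a=1, p=2, q=3
  k=4: a=8, p=17, q=26

17/26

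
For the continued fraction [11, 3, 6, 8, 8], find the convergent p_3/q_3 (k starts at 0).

Using pₖ = aₖpₖ₋₁ + pₖ₋₂, qₖ = aₖqₖ₋₁ + qₖ₋₂ (with p₋₁=1, p₋₂=0, q₋₁=0, q₋₂=1):
  k=0: a=11, p=11, q=1
  k=1: a=3, p=34, q=3
  k=2: a=6, p=215, q=19
  k=3: a=8, p=1754, q=155

1754/155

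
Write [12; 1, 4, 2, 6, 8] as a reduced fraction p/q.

Fold from the inside: start with 8/1.
  6 + 1/8 = 49/8
  2 + 8/49 = 106/49
  4 + 49/106 = 473/106
  1 + 106/473 = 579/473
  12 + 473/579 = 7421/579

7421/579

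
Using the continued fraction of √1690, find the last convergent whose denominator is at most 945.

27379/666

√1690 = [41; 9, 8, 9, 82, …] (period length 4).
Convergents:
  p_0/q_0 = 41/1
  p_1/q_1 = 370/9
  p_2/q_2 = 3001/73
  p_3/q_3 = 27379/666
  p_4/q_4 = 2248079/54685
q_3 = 666 ≤ 945 < 54685 = q_4, so the answer is 27379/666.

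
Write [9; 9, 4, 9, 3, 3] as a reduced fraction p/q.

32161/3531

Fold from the inside: start with 3/1.
  3 + 1/3 = 10/3
  9 + 3/10 = 93/10
  4 + 10/93 = 382/93
  9 + 93/382 = 3531/382
  9 + 382/3531 = 32161/3531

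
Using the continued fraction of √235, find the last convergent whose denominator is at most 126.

1395/91

√235 = [15; 3, 30, …] (period length 2).
Convergents:
  p_0/q_0 = 15/1
  p_1/q_1 = 46/3
  p_2/q_2 = 1395/91
  p_3/q_3 = 4231/276
q_2 = 91 ≤ 126 < 276 = q_3, so the answer is 1395/91.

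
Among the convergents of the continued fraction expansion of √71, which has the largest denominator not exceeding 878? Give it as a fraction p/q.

3480/413

√71 = [8; 2, 2, 1, 7, 1, 2, 2, 16, …] (period length 8).
Convergents:
  p_0/q_0 = 8/1
  p_1/q_1 = 17/2
  p_2/q_2 = 42/5
  p_3/q_3 = 59/7
  p_4/q_4 = 455/54
  p_5/q_5 = 514/61
  p_6/q_6 = 1483/176
  p_7/q_7 = 3480/413
  p_8/q_8 = 57163/6784
q_7 = 413 ≤ 878 < 6784 = q_8, so the answer is 3480/413.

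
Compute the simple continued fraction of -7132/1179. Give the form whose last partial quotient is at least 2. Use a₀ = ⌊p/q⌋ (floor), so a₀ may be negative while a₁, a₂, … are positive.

[-7; 1, 19, 3, 19]

-7132 = -7×1179 + 1121
1179 = 1×1121 + 58
1121 = 19×58 + 19
58 = 3×19 + 1
19 = 19×1 + 0  (stop)
So -7132/1179 = [-7; 1, 19, 3, 19].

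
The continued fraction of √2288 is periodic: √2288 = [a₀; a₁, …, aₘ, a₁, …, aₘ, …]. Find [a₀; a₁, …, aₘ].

[47; 1, 4, 1, 94]

a₀ = ⌊√2288⌋ = 47.
With m₀=0, d₀=1 and mₖ₊₁ = dₖaₖ − mₖ, dₖ₊₁ = (n − mₖ₊₁²)/dₖ, aₖ₊₁ = ⌊(a₀+mₖ₊₁)/dₖ₊₁⌋:
  k=1: m=47, d=79, a=1
  k=2: m=32, d=16, a=4
  k=3: m=32, d=79, a=1
  k=4: m=47, d=1, a=94
d=1 and a=2a₀=94 at k=4, so the next step gives (m, d) = (47, 79) again — its k=1 value — and the period has length 4.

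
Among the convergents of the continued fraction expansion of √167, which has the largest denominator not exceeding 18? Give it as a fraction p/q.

168/13

√167 = [12; 1, 11, 1, 24, …] (period length 4).
Convergents:
  p_0/q_0 = 12/1
  p_1/q_1 = 13/1
  p_2/q_2 = 155/12
  p_3/q_3 = 168/13
  p_4/q_4 = 4187/324
q_3 = 13 ≤ 18 < 324 = q_4, so the answer is 168/13.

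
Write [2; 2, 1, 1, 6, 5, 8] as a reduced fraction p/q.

3335/1393

Using pₖ = aₖpₖ₋₁ + pₖ₋₂ and qₖ = aₖqₖ₋₁ + qₖ₋₂:
  k=0: a=2, p=2, q=1
  k=1: a=2, p=5, q=2
  k=2: a=1, p=7, q=3
  k=3: a=1, p=12, q=5
  k=4: a=6, p=79, q=33
  k=5: a=5, p=407, q=170
  k=6: a=8, p=3335, q=1393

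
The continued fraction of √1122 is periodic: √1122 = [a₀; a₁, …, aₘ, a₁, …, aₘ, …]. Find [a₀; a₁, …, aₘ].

a₀ = ⌊√1122⌋ = 33.

[33; 2, 66]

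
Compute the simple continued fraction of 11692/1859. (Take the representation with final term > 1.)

11692 = 6*1859 + 538
1859 = 3*538 + 245
538 = 2*245 + 48
245 = 5*48 + 5
48 = 9*5 + 3
5 = 1*3 + 2
3 = 1*2 + 1
2 = 2*1 + 0  (stop)
So 11692/1859 = [6; 3, 2, 5, 9, 1, 1, 2].

[6; 3, 2, 5, 9, 1, 1, 2]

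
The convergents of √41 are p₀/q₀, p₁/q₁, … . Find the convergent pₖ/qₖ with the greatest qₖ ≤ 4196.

25414/3969

√41 = [6; 2, 2, 12, …] (period length 3).
Convergents:
  p_0/q_0 = 6/1
  p_1/q_1 = 13/2
  p_2/q_2 = 32/5
  p_3/q_3 = 397/62
  p_4/q_4 = 826/129
  p_5/q_5 = 2049/320
  p_6/q_6 = 25414/3969
  p_7/q_7 = 52877/8258
q_6 = 3969 ≤ 4196 < 8258 = q_7, so the answer is 25414/3969.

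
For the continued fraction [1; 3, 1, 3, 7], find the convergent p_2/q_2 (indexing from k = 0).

5/4

Using pₖ = aₖpₖ₋₁ + pₖ₋₂, qₖ = aₖqₖ₋₁ + qₖ₋₂ (with p₋₁=1, p₋₂=0, q₋₁=0, q₋₂=1):
  k=0: a=1, p=1, q=1
  k=1: a=3, p=4, q=3
  k=2: a=1, p=5, q=4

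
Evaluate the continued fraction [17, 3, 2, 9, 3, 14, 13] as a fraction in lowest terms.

Fold from the inside: start with 13/1.
  14 + 1/13 = 183/13
  3 + 13/183 = 562/183
  9 + 183/562 = 5241/562
  2 + 562/5241 = 11044/5241
  3 + 5241/11044 = 38373/11044
  17 + 11044/38373 = 663385/38373

663385/38373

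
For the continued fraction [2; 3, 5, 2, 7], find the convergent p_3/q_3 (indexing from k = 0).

Using pₖ = aₖpₖ₋₁ + pₖ₋₂, qₖ = aₖqₖ₋₁ + qₖ₋₂ (with p₋₁=1, p₋₂=0, q₋₁=0, q₋₂=1):
  k=0: a=2, p=2, q=1
  k=1: a=3, p=7, q=3
  k=2: a=5, p=37, q=16
  k=3: a=2, p=81, q=35

81/35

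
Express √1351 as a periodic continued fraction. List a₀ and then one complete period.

[36; 1, 3, 10, 3, 1, 72]

a₀ = ⌊√1351⌋ = 36.
With m₀=0, d₀=1 and mₖ₊₁ = dₖaₖ − mₖ, dₖ₊₁ = (n − mₖ₊₁²)/dₖ, aₖ₊₁ = ⌊(a₀+mₖ₊₁)/dₖ₊₁⌋:
  k=1: m=36, d=55, a=1
  k=2: m=19, d=18, a=3
  k=3: m=35, d=7, a=10
  k=4: m=35, d=18, a=3
  k=5: m=19, d=55, a=1
  k=6: m=36, d=1, a=72
d=1 and a=2a₀=72 at k=6, so the next step gives (m, d) = (36, 55) again — its k=1 value — and the period has length 6.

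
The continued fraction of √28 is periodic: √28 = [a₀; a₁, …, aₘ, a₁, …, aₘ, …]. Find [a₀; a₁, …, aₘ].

a₀ = ⌊√28⌋ = 5.
With m₀=0, d₀=1 and mₖ₊₁ = dₖaₖ − mₖ, dₖ₊₁ = (n − mₖ₊₁²)/dₖ, aₖ₊₁ = ⌊(a₀+mₖ₊₁)/dₖ₊₁⌋:
  k=1: m=5, d=3, a=3
  k=2: m=4, d=4, a=2
  k=3: m=4, d=3, a=3
  k=4: m=5, d=1, a=10
d=1 and a=2a₀=10 at k=4, so the next step gives (m, d) = (5, 3) again — its k=1 value — and the period has length 4.

[5; 3, 2, 3, 10]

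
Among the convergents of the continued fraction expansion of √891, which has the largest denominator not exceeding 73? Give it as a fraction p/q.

√891 = [29; 1, 5, 1, 1, 1, 5, 1, 58, …] (period length 8).
Convergents:
  p_0/q_0 = 29/1
  p_1/q_1 = 30/1
  p_2/q_2 = 179/6
  p_3/q_3 = 209/7
  p_4/q_4 = 388/13
  p_5/q_5 = 597/20
  p_6/q_6 = 3373/113
q_5 = 20 ≤ 73 < 113 = q_6, so the answer is 597/20.

597/20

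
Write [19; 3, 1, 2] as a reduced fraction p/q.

212/11

Fold from the inside: start with 2/1.
  1 + 1/2 = 3/2
  3 + 2/3 = 11/3
  19 + 3/11 = 212/11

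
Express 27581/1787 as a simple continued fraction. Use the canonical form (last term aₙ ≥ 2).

[15; 2, 3, 3, 3, 4, 2, 2]

27581 = 15*1787 + 776
1787 = 2*776 + 235
776 = 3*235 + 71
235 = 3*71 + 22
71 = 3*22 + 5
22 = 4*5 + 2
5 = 2*2 + 1
2 = 2*1 + 0  (stop)
So 27581/1787 = [15; 2, 3, 3, 3, 4, 2, 2].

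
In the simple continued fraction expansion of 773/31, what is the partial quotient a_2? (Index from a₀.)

14

773 = 24·31 + 29   →  a_0 = 24
31 = 1·29 + 2   →  a_1 = 1
29 = 14·2 + 1   →  a_2 = 14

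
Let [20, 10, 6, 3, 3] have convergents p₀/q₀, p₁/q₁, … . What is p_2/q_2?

Using pₖ = aₖpₖ₋₁ + pₖ₋₂, qₖ = aₖqₖ₋₁ + qₖ₋₂ (with p₋₁=1, p₋₂=0, q₋₁=0, q₋₂=1):
  k=0: a=20, p=20, q=1
  k=1: a=10, p=201, q=10
  k=2: a=6, p=1226, q=61

1226/61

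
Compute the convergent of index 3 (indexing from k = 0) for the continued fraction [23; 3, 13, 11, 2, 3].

Using pₖ = aₖpₖ₋₁ + pₖ₋₂, qₖ = aₖqₖ₋₁ + qₖ₋₂ (with p₋₁=1, p₋₂=0, q₋₁=0, q₋₂=1):
  k=0: a=23, p=23, q=1
  k=1: a=3, p=70, q=3
  k=2: a=13, p=933, q=40
  k=3: a=11, p=10333, q=443

10333/443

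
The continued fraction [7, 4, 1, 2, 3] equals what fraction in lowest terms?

339/47

Using pₖ = aₖpₖ₋₁ + pₖ₋₂ and qₖ = aₖqₖ₋₁ + qₖ₋₂:
  k=0: a=7, p=7, q=1
  k=1: a=4, p=29, q=4
  k=2: a=1, p=36, q=5
  k=3: a=2, p=101, q=14
  k=4: a=3, p=339, q=47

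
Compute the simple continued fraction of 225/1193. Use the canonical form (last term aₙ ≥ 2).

225 = 0*1193 + 225
1193 = 5*225 + 68
225 = 3*68 + 21
68 = 3*21 + 5
21 = 4*5 + 1
5 = 5*1 + 0  (stop)
So 225/1193 = [0; 5, 3, 3, 4, 5].

[0; 5, 3, 3, 4, 5]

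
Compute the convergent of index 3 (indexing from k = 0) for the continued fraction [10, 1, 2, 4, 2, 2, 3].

Using pₖ = aₖpₖ₋₁ + pₖ₋₂, qₖ = aₖqₖ₋₁ + qₖ₋₂ (with p₋₁=1, p₋₂=0, q₋₁=0, q₋₂=1):
  k=0: a=10, p=10, q=1
  k=1: a=1, p=11, q=1
  k=2: a=2, p=32, q=3
  k=3: a=4, p=139, q=13

139/13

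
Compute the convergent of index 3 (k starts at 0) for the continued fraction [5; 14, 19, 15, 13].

20381/4019

Using pₖ = aₖpₖ₋₁ + pₖ₋₂, qₖ = aₖqₖ₋₁ + qₖ₋₂ (with p₋₁=1, p₋₂=0, q₋₁=0, q₋₂=1):
  k=0: a=5, p=5, q=1
  k=1: a=14, p=71, q=14
  k=2: a=19, p=1354, q=267
  k=3: a=15, p=20381, q=4019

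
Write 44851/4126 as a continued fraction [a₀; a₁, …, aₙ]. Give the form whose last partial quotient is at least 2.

[10; 1, 6, 1, 2, 2, 9, 8]

44851 = 10*4126 + 3591
4126 = 1*3591 + 535
3591 = 6*535 + 381
535 = 1*381 + 154
381 = 2*154 + 73
154 = 2*73 + 8
73 = 9*8 + 1
8 = 8*1 + 0  (stop)
So 44851/4126 = [10; 1, 6, 1, 2, 2, 9, 8].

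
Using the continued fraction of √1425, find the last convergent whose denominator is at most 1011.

√1425 = [37; 1, 2, 1, 74, …] (period length 4).
Convergents:
  p_0/q_0 = 37/1
  p_1/q_1 = 38/1
  p_2/q_2 = 113/3
  p_3/q_3 = 151/4
  p_4/q_4 = 11287/299
  p_5/q_5 = 11438/303
  p_6/q_6 = 34163/905
  p_7/q_7 = 45601/1208
q_6 = 905 ≤ 1011 < 1208 = q_7, so the answer is 34163/905.

34163/905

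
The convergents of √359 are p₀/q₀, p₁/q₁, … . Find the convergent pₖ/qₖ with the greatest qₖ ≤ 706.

√359 = [18; 1, 17, 1, 36, …] (period length 4).
Convergents:
  p_0/q_0 = 18/1
  p_1/q_1 = 19/1
  p_2/q_2 = 341/18
  p_3/q_3 = 360/19
  p_4/q_4 = 13301/702
  p_5/q_5 = 13661/721
q_4 = 702 ≤ 706 < 721 = q_5, so the answer is 13301/702.

13301/702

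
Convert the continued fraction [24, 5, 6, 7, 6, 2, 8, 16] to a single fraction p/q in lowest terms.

9728283/402100

Fold from the inside: start with 16/1.
  8 + 1/16 = 129/16
  2 + 16/129 = 274/129
  6 + 129/274 = 1773/274
  7 + 274/1773 = 12685/1773
  6 + 1773/12685 = 77883/12685
  5 + 12685/77883 = 402100/77883
  24 + 77883/402100 = 9728283/402100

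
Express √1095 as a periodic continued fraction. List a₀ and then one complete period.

[33; 11, 66]

a₀ = ⌊√1095⌋ = 33.
With m₀=0, d₀=1 and mₖ₊₁ = dₖaₖ − mₖ, dₖ₊₁ = (n − mₖ₊₁²)/dₖ, aₖ₊₁ = ⌊(a₀+mₖ₊₁)/dₖ₊₁⌋:
  k=1: m=33, d=6, a=11
  k=2: m=33, d=1, a=66
d=1 and a=2a₀=66 at k=2, so the next step gives (m, d) = (33, 6) again — its k=1 value — and the period has length 2.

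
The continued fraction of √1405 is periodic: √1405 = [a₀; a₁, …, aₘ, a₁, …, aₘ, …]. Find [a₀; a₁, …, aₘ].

[37; 2, 14, 2, 74]

a₀ = ⌊√1405⌋ = 37.
With m₀=0, d₀=1 and mₖ₊₁ = dₖaₖ − mₖ, dₖ₊₁ = (n − mₖ₊₁²)/dₖ, aₖ₊₁ = ⌊(a₀+mₖ₊₁)/dₖ₊₁⌋:
  k=1: m=37, d=36, a=2
  k=2: m=35, d=5, a=14
  k=3: m=35, d=36, a=2
  k=4: m=37, d=1, a=74
d=1 and a=2a₀=74 at k=4, so the next step gives (m, d) = (37, 36) again — its k=1 value — and the period has length 4.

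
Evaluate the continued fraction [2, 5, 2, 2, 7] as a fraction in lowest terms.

Fold from the inside: start with 7/1.
  2 + 1/7 = 15/7
  2 + 7/15 = 37/15
  5 + 15/37 = 200/37
  2 + 37/200 = 437/200

437/200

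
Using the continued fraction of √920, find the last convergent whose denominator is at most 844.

√920 = [30; 3, 60, …] (period length 2).
Convergents:
  p_0/q_0 = 30/1
  p_1/q_1 = 91/3
  p_2/q_2 = 5490/181
  p_3/q_3 = 16561/546
  p_4/q_4 = 999150/32941
q_3 = 546 ≤ 844 < 32941 = q_4, so the answer is 16561/546.

16561/546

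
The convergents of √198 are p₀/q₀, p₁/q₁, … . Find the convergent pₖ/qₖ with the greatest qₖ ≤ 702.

√198 = [14; 14, 28, …] (period length 2).
Convergents:
  p_0/q_0 = 14/1
  p_1/q_1 = 197/14
  p_2/q_2 = 5530/393
  p_3/q_3 = 77617/5516
q_2 = 393 ≤ 702 < 5516 = q_3, so the answer is 5530/393.

5530/393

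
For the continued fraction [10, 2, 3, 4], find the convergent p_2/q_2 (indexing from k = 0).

73/7

Using pₖ = aₖpₖ₋₁ + pₖ₋₂, qₖ = aₖqₖ₋₁ + qₖ₋₂ (with p₋₁=1, p₋₂=0, q₋₁=0, q₋₂=1):
  k=0: a=10, p=10, q=1
  k=1: a=2, p=21, q=2
  k=2: a=3, p=73, q=7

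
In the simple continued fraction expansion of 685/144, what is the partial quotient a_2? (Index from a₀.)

685 = 4·144 + 109   →  a_0 = 4
144 = 1·109 + 35   →  a_1 = 1
109 = 3·35 + 4   →  a_2 = 3

3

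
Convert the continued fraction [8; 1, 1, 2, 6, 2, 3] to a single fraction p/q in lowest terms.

Fold from the inside: start with 3/1.
  2 + 1/3 = 7/3
  6 + 3/7 = 45/7
  2 + 7/45 = 97/45
  1 + 45/97 = 142/97
  1 + 97/142 = 239/142
  8 + 142/239 = 2054/239

2054/239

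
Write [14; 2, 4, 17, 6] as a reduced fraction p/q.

13564/939

Fold from the inside: start with 6/1.
  17 + 1/6 = 103/6
  4 + 6/103 = 418/103
  2 + 103/418 = 939/418
  14 + 418/939 = 13564/939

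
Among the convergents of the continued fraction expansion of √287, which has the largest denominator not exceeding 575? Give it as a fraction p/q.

√287 = [16; 1, 15, 1, 32, …] (period length 4).
Convergents:
  p_0/q_0 = 16/1
  p_1/q_1 = 17/1
  p_2/q_2 = 271/16
  p_3/q_3 = 288/17
  p_4/q_4 = 9487/560
  p_5/q_5 = 9775/577
q_4 = 560 ≤ 575 < 577 = q_5, so the answer is 9487/560.

9487/560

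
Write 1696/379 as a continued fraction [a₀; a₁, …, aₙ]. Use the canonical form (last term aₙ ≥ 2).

1696 = 4*379 + 180
379 = 2*180 + 19
180 = 9*19 + 9
19 = 2*9 + 1
9 = 9*1 + 0  (stop)
So 1696/379 = [4; 2, 9, 2, 9].

[4; 2, 9, 2, 9]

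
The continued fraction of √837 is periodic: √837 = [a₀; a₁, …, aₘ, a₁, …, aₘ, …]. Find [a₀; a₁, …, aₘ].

[28; 1, 13, 2, 13, 1, 56]

a₀ = ⌊√837⌋ = 28.
With m₀=0, d₀=1 and mₖ₊₁ = dₖaₖ − mₖ, dₖ₊₁ = (n − mₖ₊₁²)/dₖ, aₖ₊₁ = ⌊(a₀+mₖ₊₁)/dₖ₊₁⌋:
  k=1: m=28, d=53, a=1
  k=2: m=25, d=4, a=13
  k=3: m=27, d=27, a=2
  k=4: m=27, d=4, a=13
  k=5: m=25, d=53, a=1
  k=6: m=28, d=1, a=56
d=1 and a=2a₀=56 at k=6, so the next step gives (m, d) = (28, 53) again — its k=1 value — and the period has length 6.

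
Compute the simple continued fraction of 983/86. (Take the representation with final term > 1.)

983 = 11×86 + 37
86 = 2×37 + 12
37 = 3×12 + 1
12 = 12×1 + 0  (stop)
So 983/86 = [11; 2, 3, 12].

[11; 2, 3, 12]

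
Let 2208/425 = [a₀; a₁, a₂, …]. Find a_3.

2208 = 5·425 + 83   →  a_0 = 5
425 = 5·83 + 10   →  a_1 = 5
83 = 8·10 + 3   →  a_2 = 8
10 = 3·3 + 1   →  a_3 = 3

3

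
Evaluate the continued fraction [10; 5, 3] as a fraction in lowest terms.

163/16

Using pₖ = aₖpₖ₋₁ + pₖ₋₂ and qₖ = aₖqₖ₋₁ + qₖ₋₂:
  k=0: a=10, p=10, q=1
  k=1: a=5, p=51, q=5
  k=2: a=3, p=163, q=16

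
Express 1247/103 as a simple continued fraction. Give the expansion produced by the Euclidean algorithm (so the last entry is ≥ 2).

[12; 9, 2, 1, 3]

1247 = 12×103 + 11
103 = 9×11 + 4
11 = 2×4 + 3
4 = 1×3 + 1
3 = 3×1 + 0  (stop)
So 1247/103 = [12; 9, 2, 1, 3].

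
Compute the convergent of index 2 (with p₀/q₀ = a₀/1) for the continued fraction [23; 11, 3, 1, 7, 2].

785/34

Using pₖ = aₖpₖ₋₁ + pₖ₋₂, qₖ = aₖqₖ₋₁ + qₖ₋₂ (with p₋₁=1, p₋₂=0, q₋₁=0, q₋₂=1):
  k=0: a=23, p=23, q=1
  k=1: a=11, p=254, q=11
  k=2: a=3, p=785, q=34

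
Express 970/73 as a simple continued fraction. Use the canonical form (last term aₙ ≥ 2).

[13; 3, 2, 10]

970 = 13·73 + 21
73 = 3·21 + 10
21 = 2·10 + 1
10 = 10·1 + 0  (stop)
So 970/73 = [13; 3, 2, 10].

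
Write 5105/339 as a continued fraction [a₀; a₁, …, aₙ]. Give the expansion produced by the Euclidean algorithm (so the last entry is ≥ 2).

5105 = 15×339 + 20
339 = 16×20 + 19
20 = 1×19 + 1
19 = 19×1 + 0  (stop)
So 5105/339 = [15; 16, 1, 19].

[15; 16, 1, 19]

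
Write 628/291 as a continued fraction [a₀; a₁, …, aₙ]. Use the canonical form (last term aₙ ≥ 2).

[2; 6, 3, 15]

628 = 2·291 + 46
291 = 6·46 + 15
46 = 3·15 + 1
15 = 15·1 + 0  (stop)
So 628/291 = [2; 6, 3, 15].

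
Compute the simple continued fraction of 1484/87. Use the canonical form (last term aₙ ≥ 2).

[17; 17, 2, 2]

1484 = 17×87 + 5
87 = 17×5 + 2
5 = 2×2 + 1
2 = 2×1 + 0  (stop)
So 1484/87 = [17; 17, 2, 2].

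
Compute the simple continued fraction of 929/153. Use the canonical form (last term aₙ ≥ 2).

929 = 6*153 + 11
153 = 13*11 + 10
11 = 1*10 + 1
10 = 10*1 + 0  (stop)
So 929/153 = [6; 13, 1, 10].

[6; 13, 1, 10]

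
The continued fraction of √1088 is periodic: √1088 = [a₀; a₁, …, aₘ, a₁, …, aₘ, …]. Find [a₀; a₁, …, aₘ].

[32; 1, 64]

a₀ = ⌊√1088⌋ = 32.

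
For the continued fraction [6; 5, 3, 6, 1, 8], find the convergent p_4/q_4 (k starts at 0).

724/117

Using pₖ = aₖpₖ₋₁ + pₖ₋₂, qₖ = aₖqₖ₋₁ + qₖ₋₂ (with p₋₁=1, p₋₂=0, q₋₁=0, q₋₂=1):
  k=0: a=6, p=6, q=1
  k=1: a=5, p=31, q=5
  k=2: a=3, p=99, q=16
  k=3: a=6, p=625, q=101
  k=4: a=1, p=724, q=117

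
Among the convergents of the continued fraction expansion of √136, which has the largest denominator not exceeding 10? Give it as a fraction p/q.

35/3

√136 = [11; 1, 1, 1, 22, …] (period length 4).
Convergents:
  p_0/q_0 = 11/1
  p_1/q_1 = 12/1
  p_2/q_2 = 23/2
  p_3/q_3 = 35/3
  p_4/q_4 = 793/68
q_3 = 3 ≤ 10 < 68 = q_4, so the answer is 35/3.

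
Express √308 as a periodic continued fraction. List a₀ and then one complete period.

[17; 1, 1, 4, 1, 1, 34]

a₀ = ⌊√308⌋ = 17.
With m₀=0, d₀=1 and mₖ₊₁ = dₖaₖ − mₖ, dₖ₊₁ = (n − mₖ₊₁²)/dₖ, aₖ₊₁ = ⌊(a₀+mₖ₊₁)/dₖ₊₁⌋:
  k=1: m=17, d=19, a=1
  k=2: m=2, d=16, a=1
  k=3: m=14, d=7, a=4
  k=4: m=14, d=16, a=1
  k=5: m=2, d=19, a=1
  k=6: m=17, d=1, a=34
d=1 and a=2a₀=34 at k=6, so the next step gives (m, d) = (17, 19) again — its k=1 value — and the period has length 6.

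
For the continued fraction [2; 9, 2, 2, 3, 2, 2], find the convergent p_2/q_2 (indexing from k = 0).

Using pₖ = aₖpₖ₋₁ + pₖ₋₂, qₖ = aₖqₖ₋₁ + qₖ₋₂ (with p₋₁=1, p₋₂=0, q₋₁=0, q₋₂=1):
  k=0: a=2, p=2, q=1
  k=1: a=9, p=19, q=9
  k=2: a=2, p=40, q=19

40/19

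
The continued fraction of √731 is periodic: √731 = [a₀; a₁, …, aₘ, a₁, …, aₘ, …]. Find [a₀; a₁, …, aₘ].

[27; 27, 54]

a₀ = ⌊√731⌋ = 27.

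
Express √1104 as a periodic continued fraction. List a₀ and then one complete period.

a₀ = ⌊√1104⌋ = 33.

[33; 4, 2, 2, 2, 4, 66]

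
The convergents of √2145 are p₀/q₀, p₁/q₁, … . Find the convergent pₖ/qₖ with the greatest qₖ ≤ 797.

28159/608

√2145 = [46; 3, 5, 2, 5, 3, 92, …] (period length 6).
Convergents:
  p_0/q_0 = 46/1
  p_1/q_1 = 139/3
  p_2/q_2 = 741/16
  p_3/q_3 = 1621/35
  p_4/q_4 = 8846/191
  p_5/q_5 = 28159/608
  p_6/q_6 = 2599474/56127
q_5 = 608 ≤ 797 < 56127 = q_6, so the answer is 28159/608.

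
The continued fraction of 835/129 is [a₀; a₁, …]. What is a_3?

1

835 = 6·129 + 61   →  a_0 = 6
129 = 2·61 + 7   →  a_1 = 2
61 = 8·7 + 5   →  a_2 = 8
7 = 1·5 + 2   →  a_3 = 1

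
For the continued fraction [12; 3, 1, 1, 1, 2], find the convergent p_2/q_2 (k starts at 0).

49/4

Using pₖ = aₖpₖ₋₁ + pₖ₋₂, qₖ = aₖqₖ₋₁ + qₖ₋₂ (with p₋₁=1, p₋₂=0, q₋₁=0, q₋₂=1):
  k=0: a=12, p=12, q=1
  k=1: a=3, p=37, q=3
  k=2: a=1, p=49, q=4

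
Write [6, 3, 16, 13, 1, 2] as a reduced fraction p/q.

12767/2018

Fold from the inside: start with 2/1.
  1 + 1/2 = 3/2
  13 + 2/3 = 41/3
  16 + 3/41 = 659/41
  3 + 41/659 = 2018/659
  6 + 659/2018 = 12767/2018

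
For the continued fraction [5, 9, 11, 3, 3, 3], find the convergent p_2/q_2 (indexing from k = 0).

Using pₖ = aₖpₖ₋₁ + pₖ₋₂, qₖ = aₖqₖ₋₁ + qₖ₋₂ (with p₋₁=1, p₋₂=0, q₋₁=0, q₋₂=1):
  k=0: a=5, p=5, q=1
  k=1: a=9, p=46, q=9
  k=2: a=11, p=511, q=100

511/100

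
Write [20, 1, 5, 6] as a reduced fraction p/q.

771/37

Fold from the inside: start with 6/1.
  5 + 1/6 = 31/6
  1 + 6/31 = 37/31
  20 + 31/37 = 771/37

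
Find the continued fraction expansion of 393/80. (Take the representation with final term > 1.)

393 = 4×80 + 73
80 = 1×73 + 7
73 = 10×7 + 3
7 = 2×3 + 1
3 = 3×1 + 0  (stop)
So 393/80 = [4; 1, 10, 2, 3].

[4; 1, 10, 2, 3]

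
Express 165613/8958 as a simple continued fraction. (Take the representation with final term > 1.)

165613 = 18*8958 + 4369
8958 = 2*4369 + 220
4369 = 19*220 + 189
220 = 1*189 + 31
189 = 6*31 + 3
31 = 10*3 + 1
3 = 3*1 + 0  (stop)
So 165613/8958 = [18; 2, 19, 1, 6, 10, 3].

[18; 2, 19, 1, 6, 10, 3]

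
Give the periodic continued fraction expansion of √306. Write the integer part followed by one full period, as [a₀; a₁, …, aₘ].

a₀ = ⌊√306⌋ = 17.
With m₀=0, d₀=1 and mₖ₊₁ = dₖaₖ − mₖ, dₖ₊₁ = (n − mₖ₊₁²)/dₖ, aₖ₊₁ = ⌊(a₀+mₖ₊₁)/dₖ₊₁⌋:
  k=1: m=17, d=17, a=2
  k=2: m=17, d=1, a=34
d=1 and a=2a₀=34 at k=2, so the next step gives (m, d) = (17, 17) again — its k=1 value — and the period has length 2.

[17; 2, 34]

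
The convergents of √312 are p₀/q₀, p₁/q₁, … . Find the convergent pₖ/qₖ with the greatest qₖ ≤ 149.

√312 = [17; 1, 1, 1, 34, …] (period length 4).
Convergents:
  p_0/q_0 = 17/1
  p_1/q_1 = 18/1
  p_2/q_2 = 35/2
  p_3/q_3 = 53/3
  p_4/q_4 = 1837/104
  p_5/q_5 = 1890/107
  p_6/q_6 = 3727/211
q_5 = 107 ≤ 149 < 211 = q_6, so the answer is 1890/107.

1890/107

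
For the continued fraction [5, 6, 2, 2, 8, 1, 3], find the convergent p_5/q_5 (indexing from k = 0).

1552/301

Using pₖ = aₖpₖ₋₁ + pₖ₋₂, qₖ = aₖqₖ₋₁ + qₖ₋₂ (with p₋₁=1, p₋₂=0, q₋₁=0, q₋₂=1):
  k=0: a=5, p=5, q=1
  k=1: a=6, p=31, q=6
  k=2: a=2, p=67, q=13
  k=3: a=2, p=165, q=32
  k=4: a=8, p=1387, q=269
  k=5: a=1, p=1552, q=301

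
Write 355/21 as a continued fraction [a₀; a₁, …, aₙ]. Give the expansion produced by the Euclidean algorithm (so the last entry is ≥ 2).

355 = 16*21 + 19
21 = 1*19 + 2
19 = 9*2 + 1
2 = 2*1 + 0  (stop)
So 355/21 = [16; 1, 9, 2].

[16; 1, 9, 2]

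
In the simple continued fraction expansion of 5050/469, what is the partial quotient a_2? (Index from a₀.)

3

5050 = 10·469 + 360   →  a_0 = 10
469 = 1·360 + 109   →  a_1 = 1
360 = 3·109 + 33   →  a_2 = 3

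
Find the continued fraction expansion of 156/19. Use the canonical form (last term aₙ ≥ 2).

[8; 4, 1, 3]

156 = 8·19 + 4
19 = 4·4 + 3
4 = 1·3 + 1
3 = 3·1 + 0  (stop)
So 156/19 = [8; 4, 1, 3].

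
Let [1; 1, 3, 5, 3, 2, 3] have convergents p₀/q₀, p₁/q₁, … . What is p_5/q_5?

Using pₖ = aₖpₖ₋₁ + pₖ₋₂, qₖ = aₖqₖ₋₁ + qₖ₋₂ (with p₋₁=1, p₋₂=0, q₋₁=0, q₋₂=1):
  k=0: a=1, p=1, q=1
  k=1: a=1, p=2, q=1
  k=2: a=3, p=7, q=4
  k=3: a=5, p=37, q=21
  k=4: a=3, p=118, q=67
  k=5: a=2, p=273, q=155

273/155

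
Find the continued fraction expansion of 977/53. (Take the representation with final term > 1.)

977 = 18·53 + 23
53 = 2·23 + 7
23 = 3·7 + 2
7 = 3·2 + 1
2 = 2·1 + 0  (stop)
So 977/53 = [18; 2, 3, 3, 2].

[18; 2, 3, 3, 2]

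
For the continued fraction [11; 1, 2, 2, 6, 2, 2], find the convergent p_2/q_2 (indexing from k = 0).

Using pₖ = aₖpₖ₋₁ + pₖ₋₂, qₖ = aₖqₖ₋₁ + qₖ₋₂ (with p₋₁=1, p₋₂=0, q₋₁=0, q₋₂=1):
  k=0: a=11, p=11, q=1
  k=1: a=1, p=12, q=1
  k=2: a=2, p=35, q=3

35/3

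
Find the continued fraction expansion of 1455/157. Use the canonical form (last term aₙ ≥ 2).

1455 = 9×157 + 42
157 = 3×42 + 31
42 = 1×31 + 11
31 = 2×11 + 9
11 = 1×9 + 2
9 = 4×2 + 1
2 = 2×1 + 0  (stop)
So 1455/157 = [9; 3, 1, 2, 1, 4, 2].

[9; 3, 1, 2, 1, 4, 2]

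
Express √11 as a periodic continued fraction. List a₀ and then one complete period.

[3; 3, 6]

a₀ = ⌊√11⌋ = 3.
With m₀=0, d₀=1 and mₖ₊₁ = dₖaₖ − mₖ, dₖ₊₁ = (n − mₖ₊₁²)/dₖ, aₖ₊₁ = ⌊(a₀+mₖ₊₁)/dₖ₊₁⌋:
  k=1: m=3, d=2, a=3
  k=2: m=3, d=1, a=6
d=1 and a=2a₀=6 at k=2, so the next step gives (m, d) = (3, 2) again — its k=1 value — and the period has length 2.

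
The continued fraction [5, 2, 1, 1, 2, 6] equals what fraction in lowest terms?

Using pₖ = aₖpₖ₋₁ + pₖ₋₂ and qₖ = aₖqₖ₋₁ + qₖ₋₂:
  k=0: a=5, p=5, q=1
  k=1: a=2, p=11, q=2
  k=2: a=1, p=16, q=3
  k=3: a=1, p=27, q=5
  k=4: a=2, p=70, q=13
  k=5: a=6, p=447, q=83

447/83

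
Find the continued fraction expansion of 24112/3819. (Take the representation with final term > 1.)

24112 = 6*3819 + 1198
3819 = 3*1198 + 225
1198 = 5*225 + 73
225 = 3*73 + 6
73 = 12*6 + 1
6 = 6*1 + 0  (stop)
So 24112/3819 = [6; 3, 5, 3, 12, 6].

[6; 3, 5, 3, 12, 6]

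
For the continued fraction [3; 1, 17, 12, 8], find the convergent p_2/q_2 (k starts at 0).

71/18

Using pₖ = aₖpₖ₋₁ + pₖ₋₂, qₖ = aₖqₖ₋₁ + qₖ₋₂ (with p₋₁=1, p₋₂=0, q₋₁=0, q₋₂=1):
  k=0: a=3, p=3, q=1
  k=1: a=1, p=4, q=1
  k=2: a=17, p=71, q=18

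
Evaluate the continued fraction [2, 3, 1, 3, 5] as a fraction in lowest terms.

Fold from the inside: start with 5/1.
  3 + 1/5 = 16/5
  1 + 5/16 = 21/16
  3 + 16/21 = 79/21
  2 + 21/79 = 179/79

179/79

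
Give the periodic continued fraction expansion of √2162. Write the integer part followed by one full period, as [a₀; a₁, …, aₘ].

[46; 2, 92]

a₀ = ⌊√2162⌋ = 46.
With m₀=0, d₀=1 and mₖ₊₁ = dₖaₖ − mₖ, dₖ₊₁ = (n − mₖ₊₁²)/dₖ, aₖ₊₁ = ⌊(a₀+mₖ₊₁)/dₖ₊₁⌋:
  k=1: m=46, d=46, a=2
  k=2: m=46, d=1, a=92
d=1 and a=2a₀=92 at k=2, so the next step gives (m, d) = (46, 46) again — its k=1 value — and the period has length 2.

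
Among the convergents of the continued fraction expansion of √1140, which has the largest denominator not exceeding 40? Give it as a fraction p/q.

574/17

√1140 = [33; 1, 3, 4, 3, 1, 66, …] (period length 6).
Convergents:
  p_0/q_0 = 33/1
  p_1/q_1 = 34/1
  p_2/q_2 = 135/4
  p_3/q_3 = 574/17
  p_4/q_4 = 1857/55
q_3 = 17 ≤ 40 < 55 = q_4, so the answer is 574/17.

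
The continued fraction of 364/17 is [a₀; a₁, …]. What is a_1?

2

364 = 21·17 + 7   →  a_0 = 21
17 = 2·7 + 3   →  a_1 = 2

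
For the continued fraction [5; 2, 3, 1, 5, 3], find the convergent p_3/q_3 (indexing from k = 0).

49/9

Using pₖ = aₖpₖ₋₁ + pₖ₋₂, qₖ = aₖqₖ₋₁ + qₖ₋₂ (with p₋₁=1, p₋₂=0, q₋₁=0, q₋₂=1):
  k=0: a=5, p=5, q=1
  k=1: a=2, p=11, q=2
  k=2: a=3, p=38, q=7
  k=3: a=1, p=49, q=9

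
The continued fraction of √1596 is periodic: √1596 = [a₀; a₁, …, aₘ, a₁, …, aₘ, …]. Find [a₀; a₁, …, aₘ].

[39; 1, 18, 1, 78]

a₀ = ⌊√1596⌋ = 39.
With m₀=0, d₀=1 and mₖ₊₁ = dₖaₖ − mₖ, dₖ₊₁ = (n − mₖ₊₁²)/dₖ, aₖ₊₁ = ⌊(a₀+mₖ₊₁)/dₖ₊₁⌋:
  k=1: m=39, d=75, a=1
  k=2: m=36, d=4, a=18
  k=3: m=36, d=75, a=1
  k=4: m=39, d=1, a=78
d=1 and a=2a₀=78 at k=4, so the next step gives (m, d) = (39, 75) again — its k=1 value — and the period has length 4.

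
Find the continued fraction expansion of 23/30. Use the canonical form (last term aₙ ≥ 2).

23 = 0×30 + 23
30 = 1×23 + 7
23 = 3×7 + 2
7 = 3×2 + 1
2 = 2×1 + 0  (stop)
So 23/30 = [0; 1, 3, 3, 2].

[0; 1, 3, 3, 2]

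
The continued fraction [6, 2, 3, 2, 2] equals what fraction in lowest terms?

Using pₖ = aₖpₖ₋₁ + pₖ₋₂ and qₖ = aₖqₖ₋₁ + qₖ₋₂:
  k=0: a=6, p=6, q=1
  k=1: a=2, p=13, q=2
  k=2: a=3, p=45, q=7
  k=3: a=2, p=103, q=16
  k=4: a=2, p=251, q=39

251/39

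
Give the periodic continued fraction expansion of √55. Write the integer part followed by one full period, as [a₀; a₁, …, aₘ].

[7; 2, 2, 2, 14]

a₀ = ⌊√55⌋ = 7.
With m₀=0, d₀=1 and mₖ₊₁ = dₖaₖ − mₖ, dₖ₊₁ = (n − mₖ₊₁²)/dₖ, aₖ₊₁ = ⌊(a₀+mₖ₊₁)/dₖ₊₁⌋:
  k=1: m=7, d=6, a=2
  k=2: m=5, d=5, a=2
  k=3: m=5, d=6, a=2
  k=4: m=7, d=1, a=14
d=1 and a=2a₀=14 at k=4, so the next step gives (m, d) = (7, 6) again — its k=1 value — and the period has length 4.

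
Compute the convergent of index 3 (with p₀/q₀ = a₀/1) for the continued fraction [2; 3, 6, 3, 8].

139/60

Using pₖ = aₖpₖ₋₁ + pₖ₋₂, qₖ = aₖqₖ₋₁ + qₖ₋₂ (with p₋₁=1, p₋₂=0, q₋₁=0, q₋₂=1):
  k=0: a=2, p=2, q=1
  k=1: a=3, p=7, q=3
  k=2: a=6, p=44, q=19
  k=3: a=3, p=139, q=60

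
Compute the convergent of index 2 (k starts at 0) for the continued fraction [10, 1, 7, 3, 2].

Using pₖ = aₖpₖ₋₁ + pₖ₋₂, qₖ = aₖqₖ₋₁ + qₖ₋₂ (with p₋₁=1, p₋₂=0, q₋₁=0, q₋₂=1):
  k=0: a=10, p=10, q=1
  k=1: a=1, p=11, q=1
  k=2: a=7, p=87, q=8

87/8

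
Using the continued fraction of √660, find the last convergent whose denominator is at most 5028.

√660 = [25; 1, 2, 4, 2, 1, 50, …] (period length 6).
Convergents:
  p_0/q_0 = 25/1
  p_1/q_1 = 26/1
  p_2/q_2 = 77/3
  p_3/q_3 = 334/13
  p_4/q_4 = 745/29
  p_5/q_5 = 1079/42
  p_6/q_6 = 54695/2129
  p_7/q_7 = 55774/2171
  p_8/q_8 = 166243/6471
q_7 = 2171 ≤ 5028 < 6471 = q_8, so the answer is 55774/2171.

55774/2171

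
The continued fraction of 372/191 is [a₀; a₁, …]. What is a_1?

372 = 1·191 + 181   →  a_0 = 1
191 = 1·181 + 10   →  a_1 = 1

1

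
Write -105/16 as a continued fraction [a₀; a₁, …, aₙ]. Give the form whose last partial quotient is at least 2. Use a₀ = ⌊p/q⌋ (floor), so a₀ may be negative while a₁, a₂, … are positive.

-105 = -7·16 + 7
16 = 2·7 + 2
7 = 3·2 + 1
2 = 2·1 + 0  (stop)
So -105/16 = [-7; 2, 3, 2].

[-7; 2, 3, 2]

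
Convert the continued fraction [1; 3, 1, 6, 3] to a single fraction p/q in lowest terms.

107/85

Using pₖ = aₖpₖ₋₁ + pₖ₋₂ and qₖ = aₖqₖ₋₁ + qₖ₋₂:
  k=0: a=1, p=1, q=1
  k=1: a=3, p=4, q=3
  k=2: a=1, p=5, q=4
  k=3: a=6, p=34, q=27
  k=4: a=3, p=107, q=85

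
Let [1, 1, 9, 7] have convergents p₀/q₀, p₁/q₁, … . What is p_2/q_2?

19/10

Using pₖ = aₖpₖ₋₁ + pₖ₋₂, qₖ = aₖqₖ₋₁ + qₖ₋₂ (with p₋₁=1, p₋₂=0, q₋₁=0, q₋₂=1):
  k=0: a=1, p=1, q=1
  k=1: a=1, p=2, q=1
  k=2: a=9, p=19, q=10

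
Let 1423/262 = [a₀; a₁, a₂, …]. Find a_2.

3

1423 = 5·262 + 113   →  a_0 = 5
262 = 2·113 + 36   →  a_1 = 2
113 = 3·36 + 5   →  a_2 = 3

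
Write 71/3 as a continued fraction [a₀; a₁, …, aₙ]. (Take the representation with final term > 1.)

71 = 23·3 + 2
3 = 1·2 + 1
2 = 2·1 + 0  (stop)
So 71/3 = [23; 1, 2].

[23; 1, 2]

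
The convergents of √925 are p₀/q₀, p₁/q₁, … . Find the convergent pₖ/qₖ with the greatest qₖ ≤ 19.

365/12

√925 = [30; 2, 2, 2, 2, 60, …] (period length 5).
Convergents:
  p_0/q_0 = 30/1
  p_1/q_1 = 61/2
  p_2/q_2 = 152/5
  p_3/q_3 = 365/12
  p_4/q_4 = 882/29
q_3 = 12 ≤ 19 < 29 = q_4, so the answer is 365/12.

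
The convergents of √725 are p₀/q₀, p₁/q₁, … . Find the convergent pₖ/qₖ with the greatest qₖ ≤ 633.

9801/364

√725 = [26; 1, 12, 2, 12, 1, 52, …] (period length 6).
Convergents:
  p_0/q_0 = 26/1
  p_1/q_1 = 27/1
  p_2/q_2 = 350/13
  p_3/q_3 = 727/27
  p_4/q_4 = 9074/337
  p_5/q_5 = 9801/364
  p_6/q_6 = 518726/19265
q_5 = 364 ≤ 633 < 19265 = q_6, so the answer is 9801/364.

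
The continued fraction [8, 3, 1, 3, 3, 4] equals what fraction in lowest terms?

1744/211

Using pₖ = aₖpₖ₋₁ + pₖ₋₂ and qₖ = aₖqₖ₋₁ + qₖ₋₂:
  k=0: a=8, p=8, q=1
  k=1: a=3, p=25, q=3
  k=2: a=1, p=33, q=4
  k=3: a=3, p=124, q=15
  k=4: a=3, p=405, q=49
  k=5: a=4, p=1744, q=211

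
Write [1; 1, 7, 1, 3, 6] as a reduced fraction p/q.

413/219

Fold from the inside: start with 6/1.
  3 + 1/6 = 19/6
  1 + 6/19 = 25/19
  7 + 19/25 = 194/25
  1 + 25/194 = 219/194
  1 + 194/219 = 413/219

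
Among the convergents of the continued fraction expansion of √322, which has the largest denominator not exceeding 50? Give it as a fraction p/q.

323/18

√322 = [17; 1, 16, 1, 34, …] (period length 4).
Convergents:
  p_0/q_0 = 17/1
  p_1/q_1 = 18/1
  p_2/q_2 = 305/17
  p_3/q_3 = 323/18
  p_4/q_4 = 11287/629
q_3 = 18 ≤ 50 < 629 = q_4, so the answer is 323/18.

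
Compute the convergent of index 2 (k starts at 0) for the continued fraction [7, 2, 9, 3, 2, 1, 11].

142/19

Using pₖ = aₖpₖ₋₁ + pₖ₋₂, qₖ = aₖqₖ₋₁ + qₖ₋₂ (with p₋₁=1, p₋₂=0, q₋₁=0, q₋₂=1):
  k=0: a=7, p=7, q=1
  k=1: a=2, p=15, q=2
  k=2: a=9, p=142, q=19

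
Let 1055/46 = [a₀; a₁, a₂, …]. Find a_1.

1055 = 22·46 + 43   →  a_0 = 22
46 = 1·43 + 3   →  a_1 = 1

1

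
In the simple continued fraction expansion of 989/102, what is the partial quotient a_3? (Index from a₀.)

989 = 9·102 + 71   →  a_0 = 9
102 = 1·71 + 31   →  a_1 = 1
71 = 2·31 + 9   →  a_2 = 2
31 = 3·9 + 4   →  a_3 = 3

3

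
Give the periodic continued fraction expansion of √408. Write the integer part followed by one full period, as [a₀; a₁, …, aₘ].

[20; 5, 40]

a₀ = ⌊√408⌋ = 20.
With m₀=0, d₀=1 and mₖ₊₁ = dₖaₖ − mₖ, dₖ₊₁ = (n − mₖ₊₁²)/dₖ, aₖ₊₁ = ⌊(a₀+mₖ₊₁)/dₖ₊₁⌋:
  k=1: m=20, d=8, a=5
  k=2: m=20, d=1, a=40
d=1 and a=2a₀=40 at k=2, so the next step gives (m, d) = (20, 8) again — its k=1 value — and the period has length 2.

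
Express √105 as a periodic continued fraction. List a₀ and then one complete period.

a₀ = ⌊√105⌋ = 10.
With m₀=0, d₀=1 and mₖ₊₁ = dₖaₖ − mₖ, dₖ₊₁ = (n − mₖ₊₁²)/dₖ, aₖ₊₁ = ⌊(a₀+mₖ₊₁)/dₖ₊₁⌋:
  k=1: m=10, d=5, a=4
  k=2: m=10, d=1, a=20
d=1 and a=2a₀=20 at k=2, so the next step gives (m, d) = (10, 5) again — its k=1 value — and the period has length 2.

[10; 4, 20]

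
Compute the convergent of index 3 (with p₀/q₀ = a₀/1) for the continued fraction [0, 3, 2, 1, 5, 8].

3/10

Using pₖ = aₖpₖ₋₁ + pₖ₋₂, qₖ = aₖqₖ₋₁ + qₖ₋₂ (with p₋₁=1, p₋₂=0, q₋₁=0, q₋₂=1):
  k=0: a=0, p=0, q=1
  k=1: a=3, p=1, q=3
  k=2: a=2, p=2, q=7
  k=3: a=1, p=3, q=10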